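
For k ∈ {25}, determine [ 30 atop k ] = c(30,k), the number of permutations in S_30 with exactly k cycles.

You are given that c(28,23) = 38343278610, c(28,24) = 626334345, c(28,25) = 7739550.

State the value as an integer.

row 29: T[29][24]=28·626334345+38343278610=55880640270  T[29][25]=28·7739550+626334345=843041745
row 30: T[30][25]=29·843041745+55880640270=80328850875
Read c(30,25) = 80328850875.

80328850875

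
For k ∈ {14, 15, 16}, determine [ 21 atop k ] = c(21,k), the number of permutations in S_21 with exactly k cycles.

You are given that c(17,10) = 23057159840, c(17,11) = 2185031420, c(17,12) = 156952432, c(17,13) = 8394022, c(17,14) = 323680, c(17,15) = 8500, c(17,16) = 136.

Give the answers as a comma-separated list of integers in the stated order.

756111184500, 40171771630, 1672280820

@18  (18,11):2185031420·17+23057159840→60202693980, (18,12):156952432·17+2185031420→4853222764, (18,13):8394022·17+156952432→299650806, (18,14):323680·17+8394022→13896582, (18,15):8500·17+323680→468180, (18,16):136·17+8500→10812
@19  (19,12):4853222764·18+60202693980→147560703732, (19,13):299650806·18+4853222764→10246937272, (19,14):13896582·18+299650806→549789282, (19,15):468180·18+13896582→22323822, (19,16):10812·18+468180→662796
@20  (20,13):10246937272·19+147560703732→342252511900, (20,14):549789282·19+10246937272→20692933630, (20,15):22323822·19+549789282→973941900, (20,16):662796·19+22323822→34916946
@21  (21,14):20692933630·20+342252511900→756111184500, (21,15):973941900·20+20692933630→40171771630, (21,16):34916946·20+973941900→1672280820
Read c(21,14) = 756111184500, c(21,15) = 40171771630, c(21,16) = 1672280820.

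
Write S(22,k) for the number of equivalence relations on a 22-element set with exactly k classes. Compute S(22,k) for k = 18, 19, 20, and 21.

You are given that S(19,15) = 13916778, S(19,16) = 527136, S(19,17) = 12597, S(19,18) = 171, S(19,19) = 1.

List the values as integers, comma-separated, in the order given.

53374629, 1389850, 23485, 231

row 20: T[20][16]=16·527136+13916778=22350954  T[20][17]=17·12597+527136=741285  T[20][18]=18·171+12597=15675  T[20][19]=19·1+171=190  T[20][20]=20·0+1=1
row 21: T[21][17]=17·741285+22350954=34952799  T[21][18]=18·15675+741285=1023435  T[21][19]=19·190+15675=19285  T[21][20]=20·1+190=210  T[21][21]=21·0+1=1
row 22: T[22][18]=18·1023435+34952799=53374629  T[22][19]=19·19285+1023435=1389850  T[22][20]=20·210+19285=23485  T[22][21]=21·1+210=231
Read S(22,18) = 53374629, S(22,19) = 1389850, S(22,20) = 23485, S(22,21) = 231.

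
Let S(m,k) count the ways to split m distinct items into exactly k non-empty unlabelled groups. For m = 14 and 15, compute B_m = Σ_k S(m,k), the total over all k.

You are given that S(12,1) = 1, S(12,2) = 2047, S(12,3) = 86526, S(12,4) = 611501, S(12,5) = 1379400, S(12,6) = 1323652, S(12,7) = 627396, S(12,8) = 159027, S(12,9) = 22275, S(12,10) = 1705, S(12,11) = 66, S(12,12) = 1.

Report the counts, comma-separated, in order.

@13  (13,1):1·1+0→1, (13,2):2047·2+1→4095, (13,3):86526·3+2047→261625, (13,4):611501·4+86526→2532530, (13,5):1379400·5+611501→7508501, (13,6):1323652·6+1379400→9321312, (13,7):627396·7+1323652→5715424, (13,8):159027·8+627396→1899612, (13,9):22275·9+159027→359502, (13,10):1705·10+22275→39325, (13,11):66·11+1705→2431, (13,12):1·12+66→78, (13,13):0·13+1→1
@14  (14,1):1·1+0→1, (14,2):4095·2+1→8191, (14,3):261625·3+4095→788970, (14,4):2532530·4+261625→10391745, (14,5):7508501·5+2532530→40075035, (14,6):9321312·6+7508501→63436373, (14,7):5715424·7+9321312→49329280, (14,8):1899612·8+5715424→20912320, (14,9):359502·9+1899612→5135130, (14,10):39325·10+359502→752752, (14,11):2431·11+39325→66066, (14,12):78·12+2431→3367, (14,13):1·13+78→91, (14,14):0·14+1→1
@15  (15,1):1·1+0→1, (15,2):8191·2+1→16383, (15,3):788970·3+8191→2375101, (15,4):10391745·4+788970→42355950, (15,5):40075035·5+10391745→210766920, (15,6):63436373·6+40075035→420693273, (15,7):49329280·7+63436373→408741333, (15,8):20912320·8+49329280→216627840, (15,9):5135130·9+20912320→67128490, (15,10):752752·10+5135130→12662650, (15,11):66066·11+752752→1479478, (15,12):3367·12+66066→106470, (15,13):91·13+3367→4550, (15,14):1·14+91→105, (15,15):0·15+1→1
B_14 = ΣS(14,k) = 1+8191+788970+10391745+40075035+63436373+49329280+20912320+5135130+752752+66066+3367+91+1 = 190899322
B_15 = ΣS(15,k) = 1+16383+2375101+42355950+210766920+420693273+408741333+216627840+67128490+12662650+1479478+106470+4550+105+1 = 1382958545

190899322, 1382958545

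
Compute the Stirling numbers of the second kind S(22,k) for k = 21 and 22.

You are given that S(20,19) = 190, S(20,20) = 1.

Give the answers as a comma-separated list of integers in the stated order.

i=21: T(21,20)=190+20·1=210 | T(21,21)=1+21·0=1
i=22: T(22,21)=210+21·1=231 | T(22,22)=1+22·0=1
Read S(22,21) = 231, S(22,22) = 1.

231, 1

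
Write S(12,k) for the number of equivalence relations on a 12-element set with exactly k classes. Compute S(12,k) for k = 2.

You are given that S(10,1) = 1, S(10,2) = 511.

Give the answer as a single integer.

2047

r11: T_11,1=1×1+0=1; T_11,2=2×511+1=1023
r12: T_12,2=2×1023+1=2047
Read S(12,2) = 2047.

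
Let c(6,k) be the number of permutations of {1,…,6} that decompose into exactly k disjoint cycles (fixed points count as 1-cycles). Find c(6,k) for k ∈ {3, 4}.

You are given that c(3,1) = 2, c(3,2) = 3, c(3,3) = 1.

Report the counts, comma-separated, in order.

row 4: T[4][1]=3·2+0=6  T[4][2]=3·3+2=11  T[4][3]=3·1+3=6  T[4][4]=3·0+1=1
row 5: T[5][2]=4·11+6=50  T[5][3]=4·6+11=35  T[5][4]=4·1+6=10
row 6: T[6][3]=5·35+50=225  T[6][4]=5·10+35=85
Read c(6,3) = 225, c(6,4) = 85.

225, 85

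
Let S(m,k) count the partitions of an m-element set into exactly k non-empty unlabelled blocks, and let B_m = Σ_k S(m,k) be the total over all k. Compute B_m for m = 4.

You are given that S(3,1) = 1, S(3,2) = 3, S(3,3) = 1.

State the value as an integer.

15

i=4: T(4,1)=0+1·1=1 | T(4,2)=1+2·3=7 | T(4,3)=3+3·1=6 | T(4,4)=1+4·0=1
B_4 = ΣS(4,k) = 1+7+6+1 = 15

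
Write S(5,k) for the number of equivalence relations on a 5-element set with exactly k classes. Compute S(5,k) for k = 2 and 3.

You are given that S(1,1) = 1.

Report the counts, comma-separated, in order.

r2: T_2,1=1×1+0=1; T_2,2=2×0+1=1
r3: T_3,1=1×1+0=1; T_3,2=2×1+1=3; T_3,3=3×0+1=1
r4: T_4,1=1×1+0=1; T_4,2=2×3+1=7; T_4,3=3×1+3=6
r5: T_5,2=2×7+1=15; T_5,3=3×6+7=25
Read S(5,2) = 15, S(5,3) = 25.

15, 25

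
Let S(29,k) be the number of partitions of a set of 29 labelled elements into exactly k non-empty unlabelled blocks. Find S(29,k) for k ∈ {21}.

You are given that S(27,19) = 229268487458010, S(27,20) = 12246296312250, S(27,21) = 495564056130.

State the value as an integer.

949910385013590

[28] T[28,20]:20*12246296312250+229268487458010=474194413703010 · T[28,21]:21*495564056130+12246296312250=22653141490980
[29] T[29,21]:21*22653141490980+474194413703010=949910385013590
Read S(29,21) = 949910385013590.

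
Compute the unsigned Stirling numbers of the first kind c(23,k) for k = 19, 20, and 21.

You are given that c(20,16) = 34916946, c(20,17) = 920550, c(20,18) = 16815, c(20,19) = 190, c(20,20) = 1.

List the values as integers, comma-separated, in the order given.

116896626, 2240315, 30107

row 21: T[21][17]=20·920550+34916946=53327946  T[21][18]=20·16815+920550=1256850  T[21][19]=20·190+16815=20615  T[21][20]=20·1+190=210  T[21][21]=20·0+1=1
row 22: T[22][18]=21·1256850+53327946=79721796  T[22][19]=21·20615+1256850=1689765  T[22][20]=21·210+20615=25025  T[22][21]=21·1+210=231
row 23: T[23][19]=22·1689765+79721796=116896626  T[23][20]=22·25025+1689765=2240315  T[23][21]=22·231+25025=30107
Read c(23,19) = 116896626, c(23,20) = 2240315, c(23,21) = 30107.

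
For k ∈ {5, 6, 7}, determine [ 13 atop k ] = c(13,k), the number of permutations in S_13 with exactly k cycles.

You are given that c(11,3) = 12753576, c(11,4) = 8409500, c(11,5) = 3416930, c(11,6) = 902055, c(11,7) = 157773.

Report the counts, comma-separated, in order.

i=12: T(12,4)=12753576+11·8409500=105258076 | T(12,5)=8409500+11·3416930=45995730 | T(12,6)=3416930+11·902055=13339535 | T(12,7)=902055+11·157773=2637558
i=13: T(13,5)=105258076+12·45995730=657206836 | T(13,6)=45995730+12·13339535=206070150 | T(13,7)=13339535+12·2637558=44990231
Read c(13,5) = 657206836, c(13,6) = 206070150, c(13,7) = 44990231.

657206836, 206070150, 44990231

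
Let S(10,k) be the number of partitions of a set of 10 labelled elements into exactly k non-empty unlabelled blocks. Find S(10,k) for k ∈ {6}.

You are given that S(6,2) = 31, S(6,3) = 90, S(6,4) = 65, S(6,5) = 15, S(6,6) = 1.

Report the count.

22827

[7] T[7,3]:3*90+31=301 · T[7,4]:4*65+90=350 · T[7,5]:5*15+65=140 · T[7,6]:6*1+15=21
[8] T[8,4]:4*350+301=1701 · T[8,5]:5*140+350=1050 · T[8,6]:6*21+140=266
[9] T[9,5]:5*1050+1701=6951 · T[9,6]:6*266+1050=2646
[10] T[10,6]:6*2646+6951=22827
Read S(10,6) = 22827.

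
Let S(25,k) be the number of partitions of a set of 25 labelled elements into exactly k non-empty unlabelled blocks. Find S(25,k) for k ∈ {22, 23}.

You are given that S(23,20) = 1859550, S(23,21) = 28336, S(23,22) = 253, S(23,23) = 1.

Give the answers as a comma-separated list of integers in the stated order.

[24] T[24,21]:21*28336+1859550=2454606 · T[24,22]:22*253+28336=33902 · T[24,23]:23*1+253=276
[25] T[25,22]:22*33902+2454606=3200450 · T[25,23]:23*276+33902=40250
Read S(25,22) = 3200450, S(25,23) = 40250.

3200450, 40250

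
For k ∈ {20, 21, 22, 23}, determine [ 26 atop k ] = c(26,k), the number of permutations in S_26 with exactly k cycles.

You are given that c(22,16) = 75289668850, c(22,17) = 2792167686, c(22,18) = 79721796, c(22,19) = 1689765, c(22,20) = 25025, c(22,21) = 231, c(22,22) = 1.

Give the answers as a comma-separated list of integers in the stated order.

row 23: T[23][17]=22·2792167686+75289668850=136717357942  T[23][18]=22·79721796+2792167686=4546047198  T[23][19]=22·1689765+79721796=116896626  T[23][20]=22·25025+1689765=2240315  T[23][21]=22·231+25025=30107  T[23][22]=22·1+231=253  T[23][23]=22·0+1=1
row 24: T[24][18]=23·4546047198+136717357942=241276443496  T[24][19]=23·116896626+4546047198=7234669596  T[24][20]=23·2240315+116896626=168423871  T[24][21]=23·30107+2240315=2932776  T[24][22]=23·253+30107=35926  T[24][23]=23·1+253=276
row 25: T[25][19]=24·7234669596+241276443496=414908513800  T[25][20]=24·168423871+7234669596=11276842500  T[25][21]=24·2932776+168423871=238810495  T[25][22]=24·35926+2932776=3795000  T[25][23]=24·276+35926=42550
row 26: T[26][20]=25·11276842500+414908513800=696829576300  T[26][21]=25·238810495+11276842500=17247104875  T[26][22]=25·3795000+238810495=333685495  T[26][23]=25·42550+3795000=4858750
Read c(26,20) = 696829576300, c(26,21) = 17247104875, c(26,22) = 333685495, c(26,23) = 4858750.

696829576300, 17247104875, 333685495, 4858750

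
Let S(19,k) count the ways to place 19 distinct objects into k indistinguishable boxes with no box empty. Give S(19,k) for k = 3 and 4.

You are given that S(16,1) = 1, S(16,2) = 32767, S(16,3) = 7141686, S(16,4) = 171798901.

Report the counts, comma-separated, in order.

i=17: T(17,1)=0+1·1=1 | T(17,2)=1+2·32767=65535 | T(17,3)=32767+3·7141686=21457825 | T(17,4)=7141686+4·171798901=694337290
i=18: T(18,2)=1+2·65535=131071 | T(18,3)=65535+3·21457825=64439010 | T(18,4)=21457825+4·694337290=2798806985
i=19: T(19,3)=131071+3·64439010=193448101 | T(19,4)=64439010+4·2798806985=11259666950
Read S(19,3) = 193448101, S(19,4) = 11259666950.

193448101, 11259666950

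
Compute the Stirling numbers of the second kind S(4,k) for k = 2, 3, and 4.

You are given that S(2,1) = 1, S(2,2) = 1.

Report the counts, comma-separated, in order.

r3: T_3,1=1×1+0=1; T_3,2=2×1+1=3; T_3,3=3×0+1=1
r4: T_4,2=2×3+1=7; T_4,3=3×1+3=6; T_4,4=4×0+1=1
Read S(4,2) = 7, S(4,3) = 6, S(4,4) = 1.

7, 6, 1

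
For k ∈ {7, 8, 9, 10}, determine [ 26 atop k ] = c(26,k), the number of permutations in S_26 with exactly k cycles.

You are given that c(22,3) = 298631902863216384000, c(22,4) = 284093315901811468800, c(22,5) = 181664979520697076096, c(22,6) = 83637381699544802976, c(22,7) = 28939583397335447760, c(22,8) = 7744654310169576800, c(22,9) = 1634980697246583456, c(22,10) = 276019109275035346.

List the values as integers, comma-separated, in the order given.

r23: T_23,4=22×284093315901811468800+298631902863216384000=6548684852703068697600; T_23,5=22×181664979520697076096+284093315901811468800=4280722865357147142912; T_23,6=22×83637381699544802976+181664979520697076096=2021687376910682741568; T_23,7=22×28939583397335447760+83637381699544802976=720308216440924653696; T_23,8=22×7744654310169576800+28939583397335447760=199321978221066137360; T_23,9=22×1634980697246583456+7744654310169576800=43714229649594412832; T_23,10=22×276019109275035346+1634980697246583456=7707401101297361068
r24: T_24,5=23×4280722865357147142912+6548684852703068697600=105005310755917452984576; T_24,6=23×2021687376910682741568+4280722865357147142912=50779532534302850198976; T_24,7=23×720308216440924653696+2021687376910682741568=18588776355051949776576; T_24,8=23×199321978221066137360+720308216440924653696=5304713715525445812976; T_24,9=23×43714229649594412832+199321978221066137360=1204749260161737632496; T_24,10=23×7707401101297361068+43714229649594412832=220984454979433717396
r25: T_25,6=24×50779532534302850198976+105005310755917452984576=1323714091579185857760000; T_25,7=24×18588776355051949776576+50779532534302850198976=496910165055549644836800; T_25,8=24×5304713715525445812976+18588776355051949776576=145901905527662649288000; T_25,9=24×1204749260161737632496+5304713715525445812976=34218695959407148992880; T_25,10=24×220984454979433717396+1204749260161737632496=6508376179668146850000
r26: T_26,7=25×496910165055549644836800+1323714091579185857760000=13746468217967926978680000; T_26,8=25×145901905527662649288000+496910165055549644836800=4144457803247115877036800; T_26,9=25×34218695959407148992880+145901905527662649288000=1001369304512841374110000; T_26,10=25×6508376179668146850000+34218695959407148992880=196928100451110820242880
Read c(26,7) = 13746468217967926978680000, c(26,8) = 4144457803247115877036800, c(26,9) = 1001369304512841374110000, c(26,10) = 196928100451110820242880.

13746468217967926978680000, 4144457803247115877036800, 1001369304512841374110000, 196928100451110820242880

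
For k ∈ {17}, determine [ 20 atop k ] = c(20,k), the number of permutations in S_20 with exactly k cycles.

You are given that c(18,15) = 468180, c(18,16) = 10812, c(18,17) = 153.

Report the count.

r19: T_19,16=18×10812+468180=662796; T_19,17=18×153+10812=13566
r20: T_20,17=19×13566+662796=920550
Read c(20,17) = 920550.

920550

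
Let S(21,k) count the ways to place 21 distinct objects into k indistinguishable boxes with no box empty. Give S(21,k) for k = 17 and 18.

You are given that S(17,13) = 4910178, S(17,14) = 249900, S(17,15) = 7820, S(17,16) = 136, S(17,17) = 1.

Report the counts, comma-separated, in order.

34952799, 1023435

r18: T_18,14=14×249900+4910178=8408778; T_18,15=15×7820+249900=367200; T_18,16=16×136+7820=9996; T_18,17=17×1+136=153; T_18,18=18×0+1=1
r19: T_19,15=15×367200+8408778=13916778; T_19,16=16×9996+367200=527136; T_19,17=17×153+9996=12597; T_19,18=18×1+153=171
r20: T_20,16=16×527136+13916778=22350954; T_20,17=17×12597+527136=741285; T_20,18=18×171+12597=15675
r21: T_21,17=17×741285+22350954=34952799; T_21,18=18×15675+741285=1023435
Read S(21,17) = 34952799, S(21,18) = 1023435.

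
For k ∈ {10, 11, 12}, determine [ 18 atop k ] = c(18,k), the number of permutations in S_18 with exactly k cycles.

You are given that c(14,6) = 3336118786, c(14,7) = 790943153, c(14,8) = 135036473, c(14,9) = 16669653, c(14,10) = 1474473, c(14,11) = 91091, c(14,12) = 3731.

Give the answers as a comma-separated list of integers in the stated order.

[15] T[15,7]:14*790943153+3336118786=14409322928 · T[15,8]:14*135036473+790943153=2681453775 · T[15,9]:14*16669653+135036473=368411615 · T[15,10]:14*1474473+16669653=37312275 · T[15,11]:14*91091+1474473=2749747 · T[15,12]:14*3731+91091=143325
[16] T[16,8]:15*2681453775+14409322928=54631129553 · T[16,9]:15*368411615+2681453775=8207628000 · T[16,10]:15*37312275+368411615=928095740 · T[16,11]:15*2749747+37312275=78558480 · T[16,12]:15*143325+2749747=4899622
[17] T[17,9]:16*8207628000+54631129553=185953177553 · T[17,10]:16*928095740+8207628000=23057159840 · T[17,11]:16*78558480+928095740=2185031420 · T[17,12]:16*4899622+78558480=156952432
[18] T[18,10]:17*23057159840+185953177553=577924894833 · T[18,11]:17*2185031420+23057159840=60202693980 · T[18,12]:17*156952432+2185031420=4853222764
Read c(18,10) = 577924894833, c(18,11) = 60202693980, c(18,12) = 4853222764.

577924894833, 60202693980, 4853222764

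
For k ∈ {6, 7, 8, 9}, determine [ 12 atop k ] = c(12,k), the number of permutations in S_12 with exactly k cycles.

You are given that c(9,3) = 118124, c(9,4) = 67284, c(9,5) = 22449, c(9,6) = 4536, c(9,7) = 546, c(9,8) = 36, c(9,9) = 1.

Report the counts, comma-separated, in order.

row 10: T[10][4]=9·67284+118124=723680  T[10][5]=9·22449+67284=269325  T[10][6]=9·4536+22449=63273  T[10][7]=9·546+4536=9450  T[10][8]=9·36+546=870  T[10][9]=9·1+36=45
row 11: T[11][5]=10·269325+723680=3416930  T[11][6]=10·63273+269325=902055  T[11][7]=10·9450+63273=157773  T[11][8]=10·870+9450=18150  T[11][9]=10·45+870=1320
row 12: T[12][6]=11·902055+3416930=13339535  T[12][7]=11·157773+902055=2637558  T[12][8]=11·18150+157773=357423  T[12][9]=11·1320+18150=32670
Read c(12,6) = 13339535, c(12,7) = 2637558, c(12,8) = 357423, c(12,9) = 32670.

13339535, 2637558, 357423, 32670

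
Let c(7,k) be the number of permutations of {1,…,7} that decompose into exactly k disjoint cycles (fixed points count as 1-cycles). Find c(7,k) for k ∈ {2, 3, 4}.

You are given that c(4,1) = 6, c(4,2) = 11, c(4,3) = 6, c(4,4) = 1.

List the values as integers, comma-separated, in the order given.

@5  (5,1):6·4+0→24, (5,2):11·4+6→50, (5,3):6·4+11→35, (5,4):1·4+6→10
@6  (6,1):24·5+0→120, (6,2):50·5+24→274, (6,3):35·5+50→225, (6,4):10·5+35→85
@7  (7,2):274·6+120→1764, (7,3):225·6+274→1624, (7,4):85·6+225→735
Read c(7,2) = 1764, c(7,3) = 1624, c(7,4) = 735.

1764, 1624, 735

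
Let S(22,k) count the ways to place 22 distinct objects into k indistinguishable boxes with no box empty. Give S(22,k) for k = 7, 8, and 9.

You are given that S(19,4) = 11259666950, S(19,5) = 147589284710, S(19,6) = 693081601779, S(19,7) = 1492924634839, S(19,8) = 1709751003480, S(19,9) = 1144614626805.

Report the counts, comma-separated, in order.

row 20: T[20][5]=5·147589284710+11259666950=749206090500  T[20][6]=6·693081601779+147589284710=4306078895384  T[20][7]=7·1492924634839+693081601779=11143554045652  T[20][8]=8·1709751003480+1492924634839=15170932662679  T[20][9]=9·1144614626805+1709751003480=12011282644725
row 21: T[21][6]=6·4306078895384+749206090500=26585679462804  T[21][7]=7·11143554045652+4306078895384=82310957214948  T[21][8]=8·15170932662679+11143554045652=132511015347084  T[21][9]=9·12011282644725+15170932662679=123272476465204
row 22: T[22][7]=7·82310957214948+26585679462804=602762379967440  T[22][8]=8·132511015347084+82310957214948=1142399079991620  T[22][9]=9·123272476465204+132511015347084=1241963303533920
Read S(22,7) = 602762379967440, S(22,8) = 1142399079991620, S(22,9) = 1241963303533920.

602762379967440, 1142399079991620, 1241963303533920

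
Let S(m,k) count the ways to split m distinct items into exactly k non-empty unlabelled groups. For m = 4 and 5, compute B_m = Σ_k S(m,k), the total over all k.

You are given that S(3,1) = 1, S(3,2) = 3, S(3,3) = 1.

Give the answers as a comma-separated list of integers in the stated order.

15, 52

r4: T_4,1=1×1+0=1; T_4,2=2×3+1=7; T_4,3=3×1+3=6; T_4,4=4×0+1=1
r5: T_5,1=1×1+0=1; T_5,2=2×7+1=15; T_5,3=3×6+7=25; T_5,4=4×1+6=10; T_5,5=5×0+1=1
B_4 = ΣS(4,k) = 1+7+6+1 = 15
B_5 = ΣS(5,k) = 1+15+25+10+1 = 52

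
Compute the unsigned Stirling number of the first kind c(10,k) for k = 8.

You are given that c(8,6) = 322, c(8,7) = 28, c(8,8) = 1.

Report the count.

870

@9  (9,7):28·8+322→546, (9,8):1·8+28→36
@10  (10,8):36·9+546→870
Read c(10,8) = 870.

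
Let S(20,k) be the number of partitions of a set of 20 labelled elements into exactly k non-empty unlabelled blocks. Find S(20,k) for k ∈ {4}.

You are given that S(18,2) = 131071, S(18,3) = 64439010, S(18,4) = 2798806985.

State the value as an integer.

45232115901

i=19: T(19,3)=131071+3·64439010=193448101 | T(19,4)=64439010+4·2798806985=11259666950
i=20: T(20,4)=193448101+4·11259666950=45232115901
Read S(20,4) = 45232115901.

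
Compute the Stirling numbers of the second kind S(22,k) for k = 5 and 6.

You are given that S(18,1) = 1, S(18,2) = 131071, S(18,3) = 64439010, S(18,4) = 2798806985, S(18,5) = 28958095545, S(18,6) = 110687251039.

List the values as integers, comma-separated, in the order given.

i=19: T(19,2)=1+2·131071=262143 | T(19,3)=131071+3·64439010=193448101 | T(19,4)=64439010+4·2798806985=11259666950 | T(19,5)=2798806985+5·28958095545=147589284710 | T(19,6)=28958095545+6·110687251039=693081601779
i=20: T(20,3)=262143+3·193448101=580606446 | T(20,4)=193448101+4·11259666950=45232115901 | T(20,5)=11259666950+5·147589284710=749206090500 | T(20,6)=147589284710+6·693081601779=4306078895384
i=21: T(21,4)=580606446+4·45232115901=181509070050 | T(21,5)=45232115901+5·749206090500=3791262568401 | T(21,6)=749206090500+6·4306078895384=26585679462804
i=22: T(22,5)=181509070050+5·3791262568401=19137821912055 | T(22,6)=3791262568401+6·26585679462804=163305339345225
Read S(22,5) = 19137821912055, S(22,6) = 163305339345225.

19137821912055, 163305339345225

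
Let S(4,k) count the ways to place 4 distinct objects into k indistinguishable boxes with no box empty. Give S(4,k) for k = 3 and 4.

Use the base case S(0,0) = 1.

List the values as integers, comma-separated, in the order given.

6, 1

r1: T_1,1=1×0+1=1
r2: T_2,1=1×1+0=1; T_2,2=2×0+1=1
r3: T_3,2=2×1+1=3; T_3,3=3×0+1=1
r4: T_4,3=3×1+3=6; T_4,4=4×0+1=1
Read S(4,3) = 6, S(4,4) = 1.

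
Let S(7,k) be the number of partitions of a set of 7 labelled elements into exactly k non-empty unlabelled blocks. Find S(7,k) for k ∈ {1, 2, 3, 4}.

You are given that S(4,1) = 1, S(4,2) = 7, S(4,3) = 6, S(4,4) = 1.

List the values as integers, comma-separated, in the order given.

1, 63, 301, 350

i=5: T(5,1)=0+1·1=1 | T(5,2)=1+2·7=15 | T(5,3)=7+3·6=25 | T(5,4)=6+4·1=10
i=6: T(6,1)=0+1·1=1 | T(6,2)=1+2·15=31 | T(6,3)=15+3·25=90 | T(6,4)=25+4·10=65
i=7: T(7,1)=0+1·1=1 | T(7,2)=1+2·31=63 | T(7,3)=31+3·90=301 | T(7,4)=90+4·65=350
Read S(7,1) = 1, S(7,2) = 63, S(7,3) = 301, S(7,4) = 350.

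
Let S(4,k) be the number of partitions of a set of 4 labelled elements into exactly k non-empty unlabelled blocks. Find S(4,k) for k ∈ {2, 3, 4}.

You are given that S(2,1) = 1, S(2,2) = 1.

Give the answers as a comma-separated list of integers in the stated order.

7, 6, 1

[3] T[3,1]:1*1+0=1 · T[3,2]:2*1+1=3 · T[3,3]:3*0+1=1
[4] T[4,2]:2*3+1=7 · T[4,3]:3*1+3=6 · T[4,4]:4*0+1=1
Read S(4,2) = 7, S(4,3) = 6, S(4,4) = 1.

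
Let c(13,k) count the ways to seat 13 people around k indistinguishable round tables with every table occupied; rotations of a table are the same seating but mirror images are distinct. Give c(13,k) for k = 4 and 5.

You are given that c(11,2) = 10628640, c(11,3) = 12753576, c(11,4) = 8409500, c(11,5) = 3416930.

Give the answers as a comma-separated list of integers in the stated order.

i=12: T(12,3)=10628640+11·12753576=150917976 | T(12,4)=12753576+11·8409500=105258076 | T(12,5)=8409500+11·3416930=45995730
i=13: T(13,4)=150917976+12·105258076=1414014888 | T(13,5)=105258076+12·45995730=657206836
Read c(13,4) = 1414014888, c(13,5) = 657206836.

1414014888, 657206836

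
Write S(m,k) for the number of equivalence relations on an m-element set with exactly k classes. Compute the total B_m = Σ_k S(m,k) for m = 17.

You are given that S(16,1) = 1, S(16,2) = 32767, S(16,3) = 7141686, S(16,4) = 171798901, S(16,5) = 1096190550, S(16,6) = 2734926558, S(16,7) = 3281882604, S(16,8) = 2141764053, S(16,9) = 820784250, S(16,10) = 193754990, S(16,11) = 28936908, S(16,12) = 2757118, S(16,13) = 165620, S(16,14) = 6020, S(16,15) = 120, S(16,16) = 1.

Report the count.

[17] T[17,1]:1*1+0=1 · T[17,2]:2*32767+1=65535 · T[17,3]:3*7141686+32767=21457825 · T[17,4]:4*171798901+7141686=694337290 · T[17,5]:5*1096190550+171798901=5652751651 · T[17,6]:6*2734926558+1096190550=17505749898 · T[17,7]:7*3281882604+2734926558=25708104786 · T[17,8]:8*2141764053+3281882604=20415995028 · T[17,9]:9*820784250+2141764053=9528822303 · T[17,10]:10*193754990+820784250=2758334150 · T[17,11]:11*28936908+193754990=512060978 · T[17,12]:12*2757118+28936908=62022324 · T[17,13]:13*165620+2757118=4910178 · T[17,14]:14*6020+165620=249900 · T[17,15]:15*120+6020=7820 · T[17,16]:16*1+120=136 · T[17,17]:17*0+1=1
B_17 = ΣS(17,k) = 1+65535+21457825+694337290+5652751651+17505749898+25708104786+20415995028+9528822303+2758334150+512060978+62022324+4910178+249900+7820+136+1 = 82864869804

82864869804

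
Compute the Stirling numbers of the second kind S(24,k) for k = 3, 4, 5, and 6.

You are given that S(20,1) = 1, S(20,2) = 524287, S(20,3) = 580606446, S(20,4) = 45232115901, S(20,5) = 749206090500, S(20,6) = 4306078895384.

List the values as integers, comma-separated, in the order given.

47063200806, 11681056634501, 485000783495250, 6090236036084530

[21] T[21,1]:1*1+0=1 · T[21,2]:2*524287+1=1048575 · T[21,3]:3*580606446+524287=1742343625 · T[21,4]:4*45232115901+580606446=181509070050 · T[21,5]:5*749206090500+45232115901=3791262568401 · T[21,6]:6*4306078895384+749206090500=26585679462804
[22] T[22,1]:1*1+0=1 · T[22,2]:2*1048575+1=2097151 · T[22,3]:3*1742343625+1048575=5228079450 · T[22,4]:4*181509070050+1742343625=727778623825 · T[22,5]:5*3791262568401+181509070050=19137821912055 · T[22,6]:6*26585679462804+3791262568401=163305339345225
[23] T[23,2]:2*2097151+1=4194303 · T[23,3]:3*5228079450+2097151=15686335501 · T[23,4]:4*727778623825+5228079450=2916342574750 · T[23,5]:5*19137821912055+727778623825=96416888184100 · T[23,6]:6*163305339345225+19137821912055=998969857983405
[24] T[24,3]:3*15686335501+4194303=47063200806 · T[24,4]:4*2916342574750+15686335501=11681056634501 · T[24,5]:5*96416888184100+2916342574750=485000783495250 · T[24,6]:6*998969857983405+96416888184100=6090236036084530
Read S(24,3) = 47063200806, S(24,4) = 11681056634501, S(24,5) = 485000783495250, S(24,6) = 6090236036084530.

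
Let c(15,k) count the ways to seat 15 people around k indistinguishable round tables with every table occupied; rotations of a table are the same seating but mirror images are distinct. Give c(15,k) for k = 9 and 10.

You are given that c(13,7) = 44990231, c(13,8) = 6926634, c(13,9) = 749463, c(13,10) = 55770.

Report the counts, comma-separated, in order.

368411615, 37312275

row 14: T[14][8]=13·6926634+44990231=135036473  T[14][9]=13·749463+6926634=16669653  T[14][10]=13·55770+749463=1474473
row 15: T[15][9]=14·16669653+135036473=368411615  T[15][10]=14·1474473+16669653=37312275
Read c(15,9) = 368411615, c(15,10) = 37312275.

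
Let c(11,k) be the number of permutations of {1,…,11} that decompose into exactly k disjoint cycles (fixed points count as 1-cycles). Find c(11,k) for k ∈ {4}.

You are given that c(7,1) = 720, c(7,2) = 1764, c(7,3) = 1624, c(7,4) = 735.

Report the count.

i=8: T(8,1)=0+7·720=5040 | T(8,2)=720+7·1764=13068 | T(8,3)=1764+7·1624=13132 | T(8,4)=1624+7·735=6769
i=9: T(9,2)=5040+8·13068=109584 | T(9,3)=13068+8·13132=118124 | T(9,4)=13132+8·6769=67284
i=10: T(10,3)=109584+9·118124=1172700 | T(10,4)=118124+9·67284=723680
i=11: T(11,4)=1172700+10·723680=8409500
Read c(11,4) = 8409500.

8409500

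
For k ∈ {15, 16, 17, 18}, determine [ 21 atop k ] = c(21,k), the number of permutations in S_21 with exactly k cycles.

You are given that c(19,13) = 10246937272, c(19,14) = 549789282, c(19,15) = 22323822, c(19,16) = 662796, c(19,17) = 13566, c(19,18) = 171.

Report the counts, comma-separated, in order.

40171771630, 1672280820, 53327946, 1256850

r20: T_20,14=19×549789282+10246937272=20692933630; T_20,15=19×22323822+549789282=973941900; T_20,16=19×662796+22323822=34916946; T_20,17=19×13566+662796=920550; T_20,18=19×171+13566=16815
r21: T_21,15=20×973941900+20692933630=40171771630; T_21,16=20×34916946+973941900=1672280820; T_21,17=20×920550+34916946=53327946; T_21,18=20×16815+920550=1256850
Read c(21,15) = 40171771630, c(21,16) = 1672280820, c(21,17) = 53327946, c(21,18) = 1256850.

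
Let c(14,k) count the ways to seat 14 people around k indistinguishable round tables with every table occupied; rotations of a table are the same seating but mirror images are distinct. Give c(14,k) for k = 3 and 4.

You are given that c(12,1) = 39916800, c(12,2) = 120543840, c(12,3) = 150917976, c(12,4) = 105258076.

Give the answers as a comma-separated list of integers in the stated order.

26596717056, 20313753096

[13] T[13,2]:12*120543840+39916800=1486442880 · T[13,3]:12*150917976+120543840=1931559552 · T[13,4]:12*105258076+150917976=1414014888
[14] T[14,3]:13*1931559552+1486442880=26596717056 · T[14,4]:13*1414014888+1931559552=20313753096
Read c(14,3) = 26596717056, c(14,4) = 20313753096.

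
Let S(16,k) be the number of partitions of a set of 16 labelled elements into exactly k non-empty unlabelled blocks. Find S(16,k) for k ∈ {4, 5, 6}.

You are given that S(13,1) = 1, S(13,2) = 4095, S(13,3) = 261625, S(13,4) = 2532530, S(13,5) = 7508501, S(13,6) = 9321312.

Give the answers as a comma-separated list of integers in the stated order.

i=14: T(14,2)=1+2·4095=8191 | T(14,3)=4095+3·261625=788970 | T(14,4)=261625+4·2532530=10391745 | T(14,5)=2532530+5·7508501=40075035 | T(14,6)=7508501+6·9321312=63436373
i=15: T(15,3)=8191+3·788970=2375101 | T(15,4)=788970+4·10391745=42355950 | T(15,5)=10391745+5·40075035=210766920 | T(15,6)=40075035+6·63436373=420693273
i=16: T(16,4)=2375101+4·42355950=171798901 | T(16,5)=42355950+5·210766920=1096190550 | T(16,6)=210766920+6·420693273=2734926558
Read S(16,4) = 171798901, S(16,5) = 1096190550, S(16,6) = 2734926558.

171798901, 1096190550, 2734926558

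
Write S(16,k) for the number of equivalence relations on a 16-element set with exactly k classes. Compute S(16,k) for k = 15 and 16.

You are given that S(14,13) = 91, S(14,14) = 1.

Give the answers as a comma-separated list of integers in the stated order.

r15: T_15,14=14×1+91=105; T_15,15=15×0+1=1
r16: T_16,15=15×1+105=120; T_16,16=16×0+1=1
Read S(16,15) = 120, S(16,16) = 1.

120, 1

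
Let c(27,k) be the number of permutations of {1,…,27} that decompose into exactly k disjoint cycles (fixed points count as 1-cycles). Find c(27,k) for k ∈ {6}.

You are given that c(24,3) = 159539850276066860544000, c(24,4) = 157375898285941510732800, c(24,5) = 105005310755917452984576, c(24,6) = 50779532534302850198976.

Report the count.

1000903392113435450162625024

row 25: T[25][4]=24·157375898285941510732800+159539850276066860544000=3936561409138663118131200  T[25][5]=24·105005310755917452984576+157375898285941510732800=2677503356427960382362624  T[25][6]=24·50779532534302850198976+105005310755917452984576=1323714091579185857760000
row 26: T[26][5]=25·2677503356427960382362624+3936561409138663118131200=70874145319837672677196800  T[26][6]=25·1323714091579185857760000+2677503356427960382362624=35770355645907606826362624
row 27: T[27][6]=26·35770355645907606826362624+70874145319837672677196800=1000903392113435450162625024
Read c(27,6) = 1000903392113435450162625024.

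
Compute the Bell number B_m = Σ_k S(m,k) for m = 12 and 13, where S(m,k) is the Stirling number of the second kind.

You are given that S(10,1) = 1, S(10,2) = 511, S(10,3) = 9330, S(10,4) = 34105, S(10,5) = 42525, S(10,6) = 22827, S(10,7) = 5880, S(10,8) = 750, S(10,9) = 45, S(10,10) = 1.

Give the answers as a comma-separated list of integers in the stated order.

row 11: T[11][1]=1·1+0=1  T[11][2]=2·511+1=1023  T[11][3]=3·9330+511=28501  T[11][4]=4·34105+9330=145750  T[11][5]=5·42525+34105=246730  T[11][6]=6·22827+42525=179487  T[11][7]=7·5880+22827=63987  T[11][8]=8·750+5880=11880  T[11][9]=9·45+750=1155  T[11][10]=10·1+45=55  T[11][11]=11·0+1=1
row 12: T[12][1]=1·1+0=1  T[12][2]=2·1023+1=2047  T[12][3]=3·28501+1023=86526  T[12][4]=4·145750+28501=611501  T[12][5]=5·246730+145750=1379400  T[12][6]=6·179487+246730=1323652  T[12][7]=7·63987+179487=627396  T[12][8]=8·11880+63987=159027  T[12][9]=9·1155+11880=22275  T[12][10]=10·55+1155=1705  T[12][11]=11·1+55=66  T[12][12]=12·0+1=1
row 13: T[13][1]=1·1+0=1  T[13][2]=2·2047+1=4095  T[13][3]=3·86526+2047=261625  T[13][4]=4·611501+86526=2532530  T[13][5]=5·1379400+611501=7508501  T[13][6]=6·1323652+1379400=9321312  T[13][7]=7·627396+1323652=5715424  T[13][8]=8·159027+627396=1899612  T[13][9]=9·22275+159027=359502  T[13][10]=10·1705+22275=39325  T[13][11]=11·66+1705=2431  T[13][12]=12·1+66=78  T[13][13]=13·0+1=1
B_12 = ΣS(12,k) = 1+2047+86526+611501+1379400+1323652+627396+159027+22275+1705+66+1 = 4213597
B_13 = ΣS(13,k) = 1+4095+261625+2532530+7508501+9321312+5715424+1899612+359502+39325+2431+78+1 = 27644437

4213597, 27644437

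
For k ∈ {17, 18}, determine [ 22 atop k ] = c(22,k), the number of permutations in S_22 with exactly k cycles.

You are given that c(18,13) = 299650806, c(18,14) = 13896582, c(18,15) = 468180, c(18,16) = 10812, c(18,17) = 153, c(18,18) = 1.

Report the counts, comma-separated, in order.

2792167686, 79721796

@19  (19,14):13896582·18+299650806→549789282, (19,15):468180·18+13896582→22323822, (19,16):10812·18+468180→662796, (19,17):153·18+10812→13566, (19,18):1·18+153→171
@20  (20,15):22323822·19+549789282→973941900, (20,16):662796·19+22323822→34916946, (20,17):13566·19+662796→920550, (20,18):171·19+13566→16815
@21  (21,16):34916946·20+973941900→1672280820, (21,17):920550·20+34916946→53327946, (21,18):16815·20+920550→1256850
@22  (22,17):53327946·21+1672280820→2792167686, (22,18):1256850·21+53327946→79721796
Read c(22,17) = 2792167686, c(22,18) = 79721796.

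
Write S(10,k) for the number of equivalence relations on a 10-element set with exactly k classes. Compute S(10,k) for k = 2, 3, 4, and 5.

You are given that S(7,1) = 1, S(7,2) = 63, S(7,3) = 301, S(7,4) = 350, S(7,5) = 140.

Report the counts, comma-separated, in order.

511, 9330, 34105, 42525

r8: T_8,1=1×1+0=1; T_8,2=2×63+1=127; T_8,3=3×301+63=966; T_8,4=4×350+301=1701; T_8,5=5×140+350=1050
r9: T_9,1=1×1+0=1; T_9,2=2×127+1=255; T_9,3=3×966+127=3025; T_9,4=4×1701+966=7770; T_9,5=5×1050+1701=6951
r10: T_10,2=2×255+1=511; T_10,3=3×3025+255=9330; T_10,4=4×7770+3025=34105; T_10,5=5×6951+7770=42525
Read S(10,2) = 511, S(10,3) = 9330, S(10,4) = 34105, S(10,5) = 42525.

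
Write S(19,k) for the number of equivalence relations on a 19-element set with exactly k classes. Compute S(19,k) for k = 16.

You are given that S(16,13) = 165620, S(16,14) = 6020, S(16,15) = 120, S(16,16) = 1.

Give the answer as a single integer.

527136

@17  (17,14):6020·14+165620→249900, (17,15):120·15+6020→7820, (17,16):1·16+120→136
@18  (18,15):7820·15+249900→367200, (18,16):136·16+7820→9996
@19  (19,16):9996·16+367200→527136
Read S(19,16) = 527136.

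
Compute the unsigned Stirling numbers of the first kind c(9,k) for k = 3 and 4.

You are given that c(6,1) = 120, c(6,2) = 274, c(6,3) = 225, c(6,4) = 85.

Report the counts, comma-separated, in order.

118124, 67284

[7] T[7,1]:6*120+0=720 · T[7,2]:6*274+120=1764 · T[7,3]:6*225+274=1624 · T[7,4]:6*85+225=735
[8] T[8,2]:7*1764+720=13068 · T[8,3]:7*1624+1764=13132 · T[8,4]:7*735+1624=6769
[9] T[9,3]:8*13132+13068=118124 · T[9,4]:8*6769+13132=67284
Read c(9,3) = 118124, c(9,4) = 67284.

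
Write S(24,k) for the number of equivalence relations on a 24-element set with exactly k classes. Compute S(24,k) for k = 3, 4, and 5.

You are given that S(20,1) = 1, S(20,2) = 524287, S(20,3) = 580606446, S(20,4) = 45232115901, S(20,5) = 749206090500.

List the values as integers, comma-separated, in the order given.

r21: T_21,1=1×1+0=1; T_21,2=2×524287+1=1048575; T_21,3=3×580606446+524287=1742343625; T_21,4=4×45232115901+580606446=181509070050; T_21,5=5×749206090500+45232115901=3791262568401
r22: T_22,1=1×1+0=1; T_22,2=2×1048575+1=2097151; T_22,3=3×1742343625+1048575=5228079450; T_22,4=4×181509070050+1742343625=727778623825; T_22,5=5×3791262568401+181509070050=19137821912055
r23: T_23,2=2×2097151+1=4194303; T_23,3=3×5228079450+2097151=15686335501; T_23,4=4×727778623825+5228079450=2916342574750; T_23,5=5×19137821912055+727778623825=96416888184100
r24: T_24,3=3×15686335501+4194303=47063200806; T_24,4=4×2916342574750+15686335501=11681056634501; T_24,5=5×96416888184100+2916342574750=485000783495250
Read S(24,3) = 47063200806, S(24,4) = 11681056634501, S(24,5) = 485000783495250.

47063200806, 11681056634501, 485000783495250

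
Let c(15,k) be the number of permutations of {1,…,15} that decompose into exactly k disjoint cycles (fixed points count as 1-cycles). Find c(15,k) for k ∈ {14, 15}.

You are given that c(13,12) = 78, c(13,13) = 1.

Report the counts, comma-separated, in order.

105, 1

[14] T[14,13]:13*1+78=91 · T[14,14]:13*0+1=1
[15] T[15,14]:14*1+91=105 · T[15,15]:14*0+1=1
Read c(15,14) = 105, c(15,15) = 1.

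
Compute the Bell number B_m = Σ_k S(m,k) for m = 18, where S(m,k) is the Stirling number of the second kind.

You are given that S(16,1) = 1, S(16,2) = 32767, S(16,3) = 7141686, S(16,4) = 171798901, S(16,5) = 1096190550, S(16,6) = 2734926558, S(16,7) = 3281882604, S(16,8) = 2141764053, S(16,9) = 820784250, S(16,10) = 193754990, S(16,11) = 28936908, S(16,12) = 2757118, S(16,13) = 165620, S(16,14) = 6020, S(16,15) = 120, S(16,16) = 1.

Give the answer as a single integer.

682076806159

r17: T_17,1=1×1+0=1; T_17,2=2×32767+1=65535; T_17,3=3×7141686+32767=21457825; T_17,4=4×171798901+7141686=694337290; T_17,5=5×1096190550+171798901=5652751651; T_17,6=6×2734926558+1096190550=17505749898; T_17,7=7×3281882604+2734926558=25708104786; T_17,8=8×2141764053+3281882604=20415995028; T_17,9=9×820784250+2141764053=9528822303; T_17,10=10×193754990+820784250=2758334150; T_17,11=11×28936908+193754990=512060978; T_17,12=12×2757118+28936908=62022324; T_17,13=13×165620+2757118=4910178; T_17,14=14×6020+165620=249900; T_17,15=15×120+6020=7820; T_17,16=16×1+120=136; T_17,17=17×0+1=1
r18: T_18,1=1×1+0=1; T_18,2=2×65535+1=131071; T_18,3=3×21457825+65535=64439010; T_18,4=4×694337290+21457825=2798806985; T_18,5=5×5652751651+694337290=28958095545; T_18,6=6×17505749898+5652751651=110687251039; T_18,7=7×25708104786+17505749898=197462483400; T_18,8=8×20415995028+25708104786=189036065010; T_18,9=9×9528822303+20415995028=106175395755; T_18,10=10×2758334150+9528822303=37112163803; T_18,11=11×512060978+2758334150=8391004908; T_18,12=12×62022324+512060978=1256328866; T_18,13=13×4910178+62022324=125854638; T_18,14=14×249900+4910178=8408778; T_18,15=15×7820+249900=367200; T_18,16=16×136+7820=9996; T_18,17=17×1+136=153; T_18,18=18×0+1=1
B_18 = ΣS(18,k) = 1+131071+64439010+2798806985+28958095545+110687251039+197462483400+189036065010+106175395755+37112163803+8391004908+1256328866+125854638+8408778+367200+9996+153+1 = 682076806159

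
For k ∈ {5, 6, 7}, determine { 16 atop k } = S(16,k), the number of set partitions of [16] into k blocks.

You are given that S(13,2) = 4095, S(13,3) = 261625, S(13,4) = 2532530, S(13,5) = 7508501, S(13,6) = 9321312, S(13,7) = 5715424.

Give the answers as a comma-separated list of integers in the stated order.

@14  (14,3):261625·3+4095→788970, (14,4):2532530·4+261625→10391745, (14,5):7508501·5+2532530→40075035, (14,6):9321312·6+7508501→63436373, (14,7):5715424·7+9321312→49329280
@15  (15,4):10391745·4+788970→42355950, (15,5):40075035·5+10391745→210766920, (15,6):63436373·6+40075035→420693273, (15,7):49329280·7+63436373→408741333
@16  (16,5):210766920·5+42355950→1096190550, (16,6):420693273·6+210766920→2734926558, (16,7):408741333·7+420693273→3281882604
Read S(16,5) = 1096190550, S(16,6) = 2734926558, S(16,7) = 3281882604.

1096190550, 2734926558, 3281882604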